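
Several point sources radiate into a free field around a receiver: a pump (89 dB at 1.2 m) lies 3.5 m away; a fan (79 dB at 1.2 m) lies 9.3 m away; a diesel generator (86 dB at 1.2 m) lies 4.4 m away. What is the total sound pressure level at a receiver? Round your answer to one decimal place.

80.9 dB

First find each source's level at the receiver (point-source: −20·log₁₀(r/r_ref)), then combine on an intensity basis.
pump: 89 − 20·log₁₀(3.5/1.2) = 89 − 9.30 = 79.70 dB.
fan: 79 − 20·log₁₀(9.3/1.2) = 79 − 17.79 = 61.21 dB.
diesel generator: 86 − 20·log₁₀(4.4/1.2) = 86 − 11.29 = 74.71 dB.
Σ 10^(L/10) = 1.243e+08 → L_total = 10·log₁₀(1.243e+08) = 80.94 dB.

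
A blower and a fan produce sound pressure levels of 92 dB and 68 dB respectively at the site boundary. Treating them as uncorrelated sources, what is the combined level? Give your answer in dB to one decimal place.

92.0 dB

Incoherent sources combine by intensity addition: L_total = 10·log₁₀(Σ 10^(L_i/10)).
Σ 10^(L/10) = 10^(92/10) + 10^(68/10) = 1.591e+09.
L_total = 10·log₁₀(1.591e+09) = 92.02 dB.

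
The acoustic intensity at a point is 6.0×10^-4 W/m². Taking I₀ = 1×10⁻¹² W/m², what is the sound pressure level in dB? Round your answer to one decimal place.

87.8 dB

Dividing by I₀ shifts the exponent by 12: I/I₀ = 6.0×10^8.
L = 10·(0.7782 + 8) = 87.78 dB.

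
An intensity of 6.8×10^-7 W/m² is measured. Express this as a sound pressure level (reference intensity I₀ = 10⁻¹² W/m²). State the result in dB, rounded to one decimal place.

I/I₀ = 6.8×10^-7/10⁻¹² = 6.8×10^5, and L = 10·log₁₀(I/I₀).
L = 10·(0.8325 + 5) = 58.33 dB.

58.3 dB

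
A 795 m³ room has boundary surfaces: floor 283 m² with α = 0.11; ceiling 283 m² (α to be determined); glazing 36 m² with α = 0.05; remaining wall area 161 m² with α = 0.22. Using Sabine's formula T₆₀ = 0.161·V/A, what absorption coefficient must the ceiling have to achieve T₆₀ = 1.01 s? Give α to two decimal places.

A = 0.161·V/T₆₀ = 0.161·795/1.01 = 126.73 m² sabins.
Absorption from the other surfaces = 283·0.11 + 36·0.05 + 161·0.22 = 68.35 m², so the ceiling must supply 58.38 m² over 283 m².
α = 58.38/283 = 0.206.

0.21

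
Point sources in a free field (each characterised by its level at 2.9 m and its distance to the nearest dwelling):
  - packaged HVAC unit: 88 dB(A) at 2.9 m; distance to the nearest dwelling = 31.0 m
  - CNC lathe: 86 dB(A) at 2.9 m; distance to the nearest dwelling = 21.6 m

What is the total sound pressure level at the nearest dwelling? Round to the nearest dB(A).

Apply inverse-square spreading to bring every level to the receiver, then sum 10^(L/10).
packaged HVAC unit: 88 − 20·log₁₀(31.0/2.9) = 88 − 20.58 = 67.42 dB(A).
CNC lathe: 86 − 20·log₁₀(21.6/2.9) = 86 − 17.44 = 68.56 dB(A).
Σ 10^(L/10) = 1.270e+07 → L_total = 10·log₁₀(1.270e+07) = 71.04 dB(A).

71 dB(A)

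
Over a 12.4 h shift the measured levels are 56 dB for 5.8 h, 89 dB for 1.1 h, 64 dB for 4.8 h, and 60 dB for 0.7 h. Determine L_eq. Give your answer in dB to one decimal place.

The energy average is taken in the linear domain: L_eq = 10·log₁₀[(Σ tᵢ·10^(Lᵢ/10))/T], T = 12.4 h.
Σ tᵢ·10^(Lᵢ/10) = 5.8·10^(56/10) + 1.1·10^(89/10) + 4.8·10^(64/10) + 0.7·10^(60/10) = 8.888e+08.
L_eq = 10·log₁₀(8.888e+08/12.4) = 78.55 dB.

78.6 dB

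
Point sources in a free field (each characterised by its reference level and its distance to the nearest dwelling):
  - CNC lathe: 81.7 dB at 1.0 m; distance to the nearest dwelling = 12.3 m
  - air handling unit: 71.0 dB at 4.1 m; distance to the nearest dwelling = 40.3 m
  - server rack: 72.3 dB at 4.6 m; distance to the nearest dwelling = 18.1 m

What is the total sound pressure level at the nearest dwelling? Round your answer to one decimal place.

First find each source's level at the receiver (point-source: −20·log₁₀(r/r_ref)), then combine on an intensity basis.
CNC lathe: 81.7 − 20·log₁₀(12.3/1.0) = 81.7 − 21.80 = 59.90 dB.
air handling unit: 71.0 − 20·log₁₀(40.3/4.1) = 71.0 − 19.85 = 51.15 dB.
server rack: 72.3 − 20·log₁₀(18.1/4.6) = 72.3 − 11.90 = 60.40 dB.
Σ 10^(L/10) = 2.205e+06 → L_total = 10·log₁₀(2.205e+06) = 63.43 dB.

63.4 dB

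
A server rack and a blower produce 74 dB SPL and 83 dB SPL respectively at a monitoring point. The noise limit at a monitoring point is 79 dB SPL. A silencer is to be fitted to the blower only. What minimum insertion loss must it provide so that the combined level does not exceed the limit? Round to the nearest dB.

6 dB

The untreated sources together contribute 10^(74/10) = 2.512e+07, i.e. 74.00 dB SPL.
The limit corresponds to 10^(79/10) = 7.943e+07; subtracting the fixed part leaves 5.431e+07 for the blower, i.e. 77.35 dB SPL.
Required insertion loss = 83 − 77.35 = 5.65 dB.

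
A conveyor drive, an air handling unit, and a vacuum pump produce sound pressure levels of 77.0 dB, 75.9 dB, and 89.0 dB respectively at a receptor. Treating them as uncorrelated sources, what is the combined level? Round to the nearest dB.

For uncorrelated sources the intensities add, so convert each level to linear form, sum, and take 10·log₁₀ of the total.
Σ 10^(L/10) = 10^(77.0/10) + 10^(75.9/10) + 10^(89.0/10) = 8.834e+08.
L_total = 10·log₁₀(8.834e+08) = 89.46 dB.

89 dB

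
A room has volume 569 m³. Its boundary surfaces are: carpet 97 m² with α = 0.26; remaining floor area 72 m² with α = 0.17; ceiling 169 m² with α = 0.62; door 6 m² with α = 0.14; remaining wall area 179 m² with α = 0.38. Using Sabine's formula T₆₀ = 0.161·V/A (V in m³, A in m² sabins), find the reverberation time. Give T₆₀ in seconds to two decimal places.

0.43 s

Total absorption A = 97·0.26 + 72·0.17 + 169·0.62 + 6·0.14 + 179·0.38 = 211.10 m² sabins.
T₆₀ = 0.161·V/A = 0.161·569/211.10 = 0.434 s.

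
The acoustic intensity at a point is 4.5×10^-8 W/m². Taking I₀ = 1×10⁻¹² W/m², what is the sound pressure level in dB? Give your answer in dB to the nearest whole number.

Dividing by I₀ shifts the exponent by 12: I/I₀ = 4.5×10^4.
L = 10·(0.6532 + 4) = 46.53 dB.

47 dB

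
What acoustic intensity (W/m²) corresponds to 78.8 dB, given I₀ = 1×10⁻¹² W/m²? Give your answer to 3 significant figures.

7.59e-05 W/m²

I = I₀·10^(L/10) = 10⁻¹² × 10^(78.8/10) = 10^(-4.120).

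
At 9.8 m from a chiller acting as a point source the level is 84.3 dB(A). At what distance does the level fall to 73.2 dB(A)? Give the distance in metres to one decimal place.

For a point source L₁ − L₂ = 20·log₁₀(r₂/r₁), so r₂ = r₁·10^((L₁−L₂)/20).
r₂ = 9.8·10^((84.3−73.2)/20) = 9.8·10^(11.1/20) = 35.17 m.

35.2 m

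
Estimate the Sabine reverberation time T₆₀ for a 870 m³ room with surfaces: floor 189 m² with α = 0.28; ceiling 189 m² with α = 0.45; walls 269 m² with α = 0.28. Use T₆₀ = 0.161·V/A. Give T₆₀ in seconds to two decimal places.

Total absorption A = 189·0.28 + 189·0.45 + 269·0.28 = 213.29 m² sabins.
T₆₀ = 0.161 × 870 / 213.29 = 0.657 s.

0.66 s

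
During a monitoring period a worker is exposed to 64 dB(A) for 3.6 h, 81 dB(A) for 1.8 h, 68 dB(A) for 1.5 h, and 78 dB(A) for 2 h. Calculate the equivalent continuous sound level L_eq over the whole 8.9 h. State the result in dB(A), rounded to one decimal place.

The energy average is taken in the linear domain: L_eq = 10·log₁₀[(Σ tᵢ·10^(Lᵢ/10))/T], T = 8.9 h.
Σ tᵢ·10^(Lᵢ/10) = 3.6·10^(64/10) + 1.8·10^(81/10) + 1.5·10^(68/10) + 2·10^(78/10) = 3.713e+08.
L_eq = 10·log₁₀(3.713e+08/8.9) = 76.20 dB(A).

76.2 dB(A)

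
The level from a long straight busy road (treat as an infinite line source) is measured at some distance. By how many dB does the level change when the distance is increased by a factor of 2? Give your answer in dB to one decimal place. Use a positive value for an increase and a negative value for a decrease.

-3.0 dB

Line-source spreading: ΔL = −10·log₁₀(r₂/r₁).
ΔL = −10·log₁₀(2) = -3.01 dB.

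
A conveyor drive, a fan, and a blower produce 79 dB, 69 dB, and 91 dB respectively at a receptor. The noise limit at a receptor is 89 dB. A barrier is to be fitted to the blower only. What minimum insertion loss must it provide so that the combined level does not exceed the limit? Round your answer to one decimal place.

2.5 dB

Everything except the blower sums to 10^(79/10) + 10^(69/10) = 8.738e+07 in linear terms, 79.41 dB.
The limit corresponds to 10^(89/10) = 7.943e+08; subtracting the fixed part leaves 7.070e+08 for the blower, i.e. 88.49 dB.
Required insertion loss = 91 − 88.49 = 2.51 dB.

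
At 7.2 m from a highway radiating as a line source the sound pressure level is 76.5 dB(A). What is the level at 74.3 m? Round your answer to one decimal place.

Line-source attenuation: ΔL = 10·log₁₀(r₂/r₁) = 10·log₁₀(74.3/7.2) = 10.137 dB.
L₂ = 76.5 − 10·log₁₀(74.3/7.2) = 76.5 − 10.137 = 66.36 dB(A).

66.4 dB(A)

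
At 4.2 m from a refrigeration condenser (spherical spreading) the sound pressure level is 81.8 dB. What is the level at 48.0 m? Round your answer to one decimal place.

60.6 dB

For a point source, L₂ = L₁ − 20·log₁₀(r₂/r₁).
L₂ = 81.8 − 20·log₁₀(48.0/4.2) = 81.8 − 21.160 = 60.64 dB.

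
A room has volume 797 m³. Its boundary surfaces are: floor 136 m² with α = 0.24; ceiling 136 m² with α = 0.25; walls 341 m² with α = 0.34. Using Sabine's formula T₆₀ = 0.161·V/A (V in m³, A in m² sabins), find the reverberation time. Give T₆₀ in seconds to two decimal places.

0.70 s

Summing Sᵢαᵢ: 136·0.24 + 136·0.25 + 341·0.34 = 182.58 m².
T₆₀ = 0.161 × 797 / 182.58 = 0.703 s.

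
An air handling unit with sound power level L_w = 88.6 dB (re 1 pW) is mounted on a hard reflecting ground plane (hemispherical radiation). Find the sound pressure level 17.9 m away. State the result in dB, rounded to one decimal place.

55.6 dB

The power spreads over a hemisphere of area 2π·r², so L_p = L_w − 10·log₁₀(2π·r²).
2π·r² = 2013 m², 10·log₁₀ of that is 33.039 dB.
L_p = 88.6 − 33.039 = 55.56 dB.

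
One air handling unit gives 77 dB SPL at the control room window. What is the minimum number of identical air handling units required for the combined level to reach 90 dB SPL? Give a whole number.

20

N identical sources give L₁ + 10·log₁₀ N, so require 10·log₁₀ N ≥ 90 − 77 = 13.0 dB.
N ≥ 10^(13.0/10) = 19.953, so N = 20.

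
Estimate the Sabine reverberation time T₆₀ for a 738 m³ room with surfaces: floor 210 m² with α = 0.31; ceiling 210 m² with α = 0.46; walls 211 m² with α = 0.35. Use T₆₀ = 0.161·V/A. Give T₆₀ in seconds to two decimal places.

0.50 s

Summing Sᵢαᵢ: 210·0.31 + 210·0.46 + 211·0.35 = 235.55 m².
T₆₀ = 0.161·V/A = 0.161·738/235.55 = 0.504 s.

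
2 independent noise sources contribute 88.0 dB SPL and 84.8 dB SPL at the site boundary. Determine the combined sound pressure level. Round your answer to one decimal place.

Incoherent sources combine by intensity addition: L_total = 10·log₁₀(Σ 10^(L_i/10)).
Σ 10^(L/10) = 10^(88.0/10) + 10^(84.8/10) = 9.330e+08.
L_total = 10·log₁₀(9.330e+08) = 89.70 dB SPL.

89.7 dB SPL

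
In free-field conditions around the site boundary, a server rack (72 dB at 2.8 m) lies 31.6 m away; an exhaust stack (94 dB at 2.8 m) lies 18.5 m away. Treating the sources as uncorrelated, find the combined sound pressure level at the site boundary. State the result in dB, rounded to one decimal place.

77.6 dB

Propagate each source to the receiver with L = L_ref − 20·log₁₀(r/r_ref), then add intensities.
server rack: 72 − 20·log₁₀(31.6/2.8) = 72 − 21.05 = 50.95 dB.
exhaust stack: 94 − 20·log₁₀(18.5/2.8) = 94 − 16.40 = 77.60 dB.
Σ 10^(L/10) = 5.766e+07 → L_total = 10·log₁₀(5.766e+07) = 77.61 dB.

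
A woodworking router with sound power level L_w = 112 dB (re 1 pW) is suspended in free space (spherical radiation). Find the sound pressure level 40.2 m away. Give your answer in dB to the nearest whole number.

Free-field spherical radiation: L_p = L_w − 10·log₁₀(4π·r²), r = 40.2 m.
4π·r² = 2.031e+04 m², 10·log₁₀ of that is 43.077 dB.
L_p = 112 − 43.077 = 68.92 dB.

69 dB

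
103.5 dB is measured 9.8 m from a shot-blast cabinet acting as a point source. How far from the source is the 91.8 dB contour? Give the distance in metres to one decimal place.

The 11.7 dB drop corresponds to a distance ratio of 10^(11.7/20) for a point source.
r₂ = 9.8·10^((103.5−91.8)/20) = 9.8·10^(11.7/20) = 37.69 m.

37.7 m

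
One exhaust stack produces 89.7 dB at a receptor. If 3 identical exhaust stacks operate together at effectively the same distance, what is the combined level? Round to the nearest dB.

94 dB

L_total = L₁ + 10·log₁₀ N for N identical incoherent sources.
L_total = 89.7 + 10·log₁₀(3) = 89.7 + 4.771 = 94.47 dB.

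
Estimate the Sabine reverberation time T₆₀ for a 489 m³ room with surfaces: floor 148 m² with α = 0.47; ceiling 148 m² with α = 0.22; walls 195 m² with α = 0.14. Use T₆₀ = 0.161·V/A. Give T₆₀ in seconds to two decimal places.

0.61 s

Summing Sᵢαᵢ: 148·0.47 + 148·0.22 + 195·0.14 = 129.42 m².
T₆₀ = 0.161 × 489 / 129.42 = 0.608 s.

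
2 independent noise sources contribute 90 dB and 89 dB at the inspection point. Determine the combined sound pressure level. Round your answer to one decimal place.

Incoherent sources combine by intensity addition: L_total = 10·log₁₀(Σ 10^(L_i/10)).
Σ 10^(L/10) = 10^(90/10) + 10^(89/10) = 1.794e+09.
L_total = 10·log₁₀(1.794e+09) = 92.54 dB.

92.5 dB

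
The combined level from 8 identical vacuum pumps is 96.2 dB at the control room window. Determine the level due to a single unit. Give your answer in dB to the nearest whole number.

Dividing the total intensity by 8 lowers the level by 10·log₁₀ 8 = 9.031 dB: L₁ = 96.2 − 9.031.

87 dB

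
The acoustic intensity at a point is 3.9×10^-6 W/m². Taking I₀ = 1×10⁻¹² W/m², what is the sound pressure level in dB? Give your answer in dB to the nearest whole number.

66 dB

I/I₀ = 3.9×10^-6/10⁻¹² = 3.9×10^6, and L = 10·log₁₀(I/I₀).
L = 10·(0.5911 + 6) = 65.91 dB.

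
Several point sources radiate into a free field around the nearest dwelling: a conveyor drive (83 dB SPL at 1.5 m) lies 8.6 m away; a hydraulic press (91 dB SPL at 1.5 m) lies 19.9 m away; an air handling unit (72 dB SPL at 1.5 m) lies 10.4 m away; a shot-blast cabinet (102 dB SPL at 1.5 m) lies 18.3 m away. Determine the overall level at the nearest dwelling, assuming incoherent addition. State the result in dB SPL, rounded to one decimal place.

Apply inverse-square spreading to bring every level to the receiver, then sum 10^(L/10).
conveyor drive: 83 − 20·log₁₀(8.6/1.5) = 83 − 15.17 = 67.83 dB SPL.
hydraulic press: 91 − 20·log₁₀(19.9/1.5) = 91 − 22.46 = 68.54 dB SPL.
air handling unit: 72 − 20·log₁₀(10.4/1.5) = 72 − 16.82 = 55.18 dB SPL.
shot-blast cabinet: 102 − 20·log₁₀(18.3/1.5) = 102 − 21.73 = 80.27 dB SPL.
Σ 10^(L/10) = 1.200e+08 → L_total = 10·log₁₀(1.200e+08) = 80.79 dB SPL.

80.8 dB SPL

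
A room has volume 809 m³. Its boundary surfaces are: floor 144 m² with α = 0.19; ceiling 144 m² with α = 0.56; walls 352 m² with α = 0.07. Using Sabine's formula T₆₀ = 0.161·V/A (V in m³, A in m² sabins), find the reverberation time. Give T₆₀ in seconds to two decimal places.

Total absorption A = 144·0.19 + 144·0.56 + 352·0.07 = 132.64 m² sabins.
T₆₀ = 0.161·V/A = 0.161·809/132.64 = 0.982 s.

0.98 s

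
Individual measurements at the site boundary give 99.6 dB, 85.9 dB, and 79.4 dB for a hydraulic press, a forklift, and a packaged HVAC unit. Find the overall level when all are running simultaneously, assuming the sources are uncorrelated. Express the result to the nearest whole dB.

100 dB

Incoherent sources combine by intensity addition: L_total = 10·log₁₀(Σ 10^(L_i/10)).
Σ 10^(L/10) = 10^(99.6/10) + 10^(85.9/10) + 10^(79.4/10) = 9.596e+09.
L_total = 10·log₁₀(9.596e+09) = 99.82 dB.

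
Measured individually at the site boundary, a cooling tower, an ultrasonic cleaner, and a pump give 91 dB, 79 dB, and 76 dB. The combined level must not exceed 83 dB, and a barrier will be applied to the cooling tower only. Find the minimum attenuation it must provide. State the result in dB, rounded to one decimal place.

The untreated sources together contribute 10^(79/10) + 10^(76/10) = 1.192e+08, i.e. 80.76 dB.
To meet 83 dB overall, the treated cooling tower may contribute at most 10^(83/10) − 1.192e+08 = 8.028e+07, i.e. 79.05 dB.
So the cooling tower must be reduced from 91 to 79.05 dB: IL = 11.95 dB.

12.0 dB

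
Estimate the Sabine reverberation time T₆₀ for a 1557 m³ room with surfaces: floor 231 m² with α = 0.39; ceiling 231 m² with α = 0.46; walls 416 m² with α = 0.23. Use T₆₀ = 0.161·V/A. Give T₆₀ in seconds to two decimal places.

0.86 s

A = Σ Sᵢαᵢ = 231·0.39 + 231·0.46 + 416·0.23 = 292.03 m².
T₆₀ = 0.161·V/A = 0.161·1557/292.03 = 0.858 s.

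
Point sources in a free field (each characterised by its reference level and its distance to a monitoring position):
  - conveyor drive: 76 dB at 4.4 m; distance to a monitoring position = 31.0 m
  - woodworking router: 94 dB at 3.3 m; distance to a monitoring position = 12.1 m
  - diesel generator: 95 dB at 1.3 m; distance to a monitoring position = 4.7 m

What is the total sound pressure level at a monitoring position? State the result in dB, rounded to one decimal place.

First find each source's level at the receiver (point-source: −20·log₁₀(r/r_ref)), then combine on an intensity basis.
conveyor drive: 76 − 20·log₁₀(31.0/4.4) = 76 − 16.96 = 59.04 dB.
woodworking router: 94 − 20·log₁₀(12.1/3.3) = 94 − 11.29 = 82.71 dB.
diesel generator: 95 − 20·log₁₀(4.7/1.3) = 95 − 11.16 = 83.84 dB.
Σ 10^(L/10) = 4.296e+08 → L_total = 10·log₁₀(4.296e+08) = 86.33 dB.

86.3 dB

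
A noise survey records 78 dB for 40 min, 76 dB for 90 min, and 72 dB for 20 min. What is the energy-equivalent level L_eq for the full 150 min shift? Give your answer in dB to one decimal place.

Weight each interval's intensity by its duration and average over T = 150 min:
Σ tᵢ·10^(Lᵢ/10) = 40·10^(78/10) + 90·10^(76/10) + 20·10^(72/10) = 6.424e+09.
L_eq = 10·log₁₀(6.424e+09/150) = 76.32 dB.

76.3 dB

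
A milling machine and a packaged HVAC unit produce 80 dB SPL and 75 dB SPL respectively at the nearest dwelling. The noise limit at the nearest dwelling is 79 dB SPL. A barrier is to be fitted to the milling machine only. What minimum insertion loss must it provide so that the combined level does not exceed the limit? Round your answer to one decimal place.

3.2 dB

Everything except the milling machine sums to 10^(75/10) = 3.162e+07 in linear terms, 75.00 dB SPL.
To meet 79 dB SPL overall, the treated milling machine may contribute at most 10^(79/10) − 3.162e+07 = 4.781e+07, i.e. 76.80 dB SPL.
Required insertion loss = 80 − 76.80 = 3.20 dB.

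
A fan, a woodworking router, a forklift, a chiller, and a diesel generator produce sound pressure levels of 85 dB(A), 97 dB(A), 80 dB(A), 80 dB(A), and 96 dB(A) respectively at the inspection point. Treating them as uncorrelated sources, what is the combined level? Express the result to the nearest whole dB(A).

For uncorrelated sources the intensities add, so convert each level to linear form, sum, and take 10·log₁₀ of the total.
Σ 10^(L/10) = 10^(85/10) + 10^(97/10) + 10^(80/10) + 10^(80/10) + 10^(96/10) = 9.509e+09.
L_total = 10·log₁₀(9.509e+09) = 99.78 dB(A).

100 dB(A)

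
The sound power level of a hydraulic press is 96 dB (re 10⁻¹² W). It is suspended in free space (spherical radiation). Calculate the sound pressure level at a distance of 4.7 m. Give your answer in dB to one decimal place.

71.6 dB

L_p = L_w − 10·log₁₀(4π·r²) with r = 4.7 m.
4π·r² = 277.6 m², 10·log₁₀ of that is 24.434 dB.
L_p = 96 − 24.434 = 71.57 dB.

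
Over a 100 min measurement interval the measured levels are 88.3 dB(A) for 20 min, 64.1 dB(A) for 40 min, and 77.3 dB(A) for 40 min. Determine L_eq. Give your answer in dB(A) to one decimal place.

82.0 dB(A)

Weight each interval's intensity by its duration and average over T = 100 min:
Σ tᵢ·10^(Lᵢ/10) = 20·10^(88.3/10) + 40·10^(64.1/10) + 40·10^(77.3/10) = 1.577e+10.
L_eq = 10·log₁₀(1.577e+10/100) = 81.98 dB(A).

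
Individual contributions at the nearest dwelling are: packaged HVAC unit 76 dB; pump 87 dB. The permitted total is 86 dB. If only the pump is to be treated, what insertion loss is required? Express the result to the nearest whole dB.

1 dB

Everything except the pump sums to 10^(76/10) = 3.981e+07 in linear terms, 76.00 dB.
To meet 86 dB overall, the treated pump may contribute at most 10^(86/10) − 3.981e+07 = 3.583e+08, i.e. 85.54 dB.
Required insertion loss = 87 − 85.54 = 1.46 dB.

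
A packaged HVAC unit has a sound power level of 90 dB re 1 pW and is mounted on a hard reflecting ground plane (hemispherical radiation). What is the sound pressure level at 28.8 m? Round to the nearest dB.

The power spreads over a hemisphere of area 2π·r², so L_p = L_w − 10·log₁₀(2π·r²).
2π·r² = 5212 m², 10·log₁₀ of that is 37.170 dB.
L_p = 90 − 37.170 = 52.83 dB.

53 dB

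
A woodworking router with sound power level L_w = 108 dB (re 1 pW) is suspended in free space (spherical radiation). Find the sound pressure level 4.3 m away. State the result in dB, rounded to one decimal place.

L_p = L_w − 10·log₁₀(4π·r²) with r = 4.3 m.
4π·r² = 232.4 m², 10·log₁₀ of that is 23.661 dB.
L_p = 108 − 23.661 = 84.34 dB.

84.3 dB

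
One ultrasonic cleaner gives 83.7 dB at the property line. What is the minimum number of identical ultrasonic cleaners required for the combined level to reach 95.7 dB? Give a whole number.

N identical sources give L₁ + 10·log₁₀ N, so require 10·log₁₀ N ≥ 95.7 − 83.7 = 12.0 dB.
N ≥ 10^(12.0/10) = 15.849, so N = 16.

16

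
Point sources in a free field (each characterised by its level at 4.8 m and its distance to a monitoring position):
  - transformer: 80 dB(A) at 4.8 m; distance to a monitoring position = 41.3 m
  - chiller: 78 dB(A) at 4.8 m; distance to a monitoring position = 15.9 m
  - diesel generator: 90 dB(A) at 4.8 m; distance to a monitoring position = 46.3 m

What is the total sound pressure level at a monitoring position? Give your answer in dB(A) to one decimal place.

First find each source's level at the receiver (point-source: −20·log₁₀(r/r_ref)), then combine on an intensity basis.
transformer: 80 − 20·log₁₀(41.3/4.8) = 80 − 18.69 = 61.31 dB(A).
chiller: 78 − 20·log₁₀(15.9/4.8) = 78 − 10.40 = 67.60 dB(A).
diesel generator: 90 − 20·log₁₀(46.3/4.8) = 90 − 19.69 = 70.31 dB(A).
Σ 10^(L/10) = 1.785e+07 → L_total = 10·log₁₀(1.785e+07) = 72.52 dB(A).

72.5 dB(A)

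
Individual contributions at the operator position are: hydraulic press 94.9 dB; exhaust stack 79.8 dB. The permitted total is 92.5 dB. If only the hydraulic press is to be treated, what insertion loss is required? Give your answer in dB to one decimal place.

2.6 dB

Everything except the hydraulic press sums to 10^(79.8/10) = 9.550e+07 in linear terms, 79.80 dB.
To meet 92.5 dB overall, the treated hydraulic press may contribute at most 10^(92.5/10) − 9.550e+07 = 1.683e+09, i.e. 92.26 dB.
Required insertion loss = 94.9 − 92.26 = 2.64 dB.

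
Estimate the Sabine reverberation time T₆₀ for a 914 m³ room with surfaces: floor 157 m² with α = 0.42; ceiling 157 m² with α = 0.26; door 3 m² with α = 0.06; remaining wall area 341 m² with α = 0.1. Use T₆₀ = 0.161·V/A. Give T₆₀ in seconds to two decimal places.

Summing Sᵢαᵢ: 157·0.42 + 157·0.26 + 3·0.06 + 341·0.1 = 141.04 m².
T₆₀ = 0.161·V/A = 0.161·914/141.04 = 1.043 s.

1.04 s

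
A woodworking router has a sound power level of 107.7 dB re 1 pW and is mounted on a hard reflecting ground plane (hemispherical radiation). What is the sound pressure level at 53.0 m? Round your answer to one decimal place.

L_p = L_w − 10·log₁₀(2π·r²) with r = 53.0 m.
2π·r² = 1.765e+04 m², 10·log₁₀ of that is 42.467 dB.
L_p = 107.7 − 42.467 = 65.23 dB.

65.2 dB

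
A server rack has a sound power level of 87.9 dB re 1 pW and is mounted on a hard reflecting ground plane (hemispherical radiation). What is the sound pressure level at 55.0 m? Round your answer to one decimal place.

L_p = L_w − 10·log₁₀(2π·r²) with r = 55.0 m.
2π·r² = 1.901e+04 m², 10·log₁₀ of that is 42.789 dB.
L_p = 87.9 − 42.789 = 45.11 dB.

45.1 dB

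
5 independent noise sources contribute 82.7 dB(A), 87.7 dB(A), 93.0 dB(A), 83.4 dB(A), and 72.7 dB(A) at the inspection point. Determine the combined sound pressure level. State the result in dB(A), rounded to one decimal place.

Incoherent sources combine by intensity addition: L_total = 10·log₁₀(Σ 10^(L_i/10)).
Σ 10^(L/10) = 10^(82.7/10) + 10^(87.7/10) + 10^(93.0/10) + 10^(83.4/10) + 10^(72.7/10) = 3.008e+09.
L_total = 10·log₁₀(3.008e+09) = 94.78 dB(A).

94.8 dB(A)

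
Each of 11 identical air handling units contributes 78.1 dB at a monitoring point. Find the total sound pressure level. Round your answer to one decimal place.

L_total = L₁ + 10·log₁₀ N for N identical incoherent sources.
L_total = 78.1 + 10·log₁₀(11) = 78.1 + 10.414 = 88.51 dB.

88.5 dB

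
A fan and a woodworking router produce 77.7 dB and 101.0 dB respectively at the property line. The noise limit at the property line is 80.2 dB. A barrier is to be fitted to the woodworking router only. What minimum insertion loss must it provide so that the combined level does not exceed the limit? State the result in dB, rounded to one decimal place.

24.4 dB

Everything except the woodworking router sums to 10^(77.7/10) = 5.888e+07 in linear terms, 77.70 dB.
To meet 80.2 dB overall, the treated woodworking router may contribute at most 10^(80.2/10) − 5.888e+07 = 4.583e+07, i.e. 76.61 dB.
Required insertion loss = 101.0 − 76.61 = 24.39 dB.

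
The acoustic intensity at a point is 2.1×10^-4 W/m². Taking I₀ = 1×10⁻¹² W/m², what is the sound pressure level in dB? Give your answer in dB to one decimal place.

83.2 dB

Dividing by I₀ shifts the exponent by 12: I/I₀ = 2.1×10^8.
L = 10·(0.3222 + 8) = 83.22 dB.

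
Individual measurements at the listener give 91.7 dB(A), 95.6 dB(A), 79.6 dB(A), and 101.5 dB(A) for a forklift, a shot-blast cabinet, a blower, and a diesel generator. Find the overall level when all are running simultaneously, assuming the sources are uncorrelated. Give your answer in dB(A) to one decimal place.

102.9 dB(A)

For uncorrelated sources the intensities add, so convert each level to linear form, sum, and take 10·log₁₀ of the total.
Σ 10^(L/10) = 10^(91.7/10) + 10^(95.6/10) + 10^(79.6/10) + 10^(101.5/10) = 1.933e+10.
L_total = 10·log₁₀(1.933e+10) = 102.86 dB(A).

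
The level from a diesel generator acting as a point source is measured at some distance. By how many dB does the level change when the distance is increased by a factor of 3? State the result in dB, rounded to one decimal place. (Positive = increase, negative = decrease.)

A point source loses 6 dB per doubling of distance; generally ΔL = −20·log₁₀(r₂/r₁).
ΔL = −20·log₁₀(3) = -9.54 dB.

-9.5 dB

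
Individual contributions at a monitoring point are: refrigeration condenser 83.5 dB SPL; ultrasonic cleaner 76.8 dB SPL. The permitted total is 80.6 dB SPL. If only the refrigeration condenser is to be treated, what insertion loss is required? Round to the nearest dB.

5 dB

Fixed contribution from the other source: Σ 10^(L/10) = 10^(76.8/10) = 4.786e+07 (76.80 dB SPL).
To meet 80.6 dB SPL overall, the treated refrigeration condenser may contribute at most 10^(80.6/10) − 4.786e+07 = 6.695e+07, i.e. 78.26 dB SPL.
Required insertion loss = 83.5 − 78.26 = 5.24 dB.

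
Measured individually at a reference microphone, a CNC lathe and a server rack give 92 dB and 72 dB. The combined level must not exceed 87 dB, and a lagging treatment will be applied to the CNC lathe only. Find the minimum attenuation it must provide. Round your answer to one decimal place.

5.1 dB

Fixed contribution from the other source: Σ 10^(L/10) = 10^(72/10) = 1.585e+07 (72.00 dB).
The limit corresponds to 10^(87/10) = 5.012e+08; subtracting the fixed part leaves 4.853e+08 for the CNC lathe, i.e. 86.86 dB.
Required insertion loss = 92 − 86.86 = 5.14 dB.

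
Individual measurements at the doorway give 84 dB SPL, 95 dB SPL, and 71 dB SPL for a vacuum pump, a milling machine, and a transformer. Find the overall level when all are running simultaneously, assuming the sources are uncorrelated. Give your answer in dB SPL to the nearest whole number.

95 dB SPL

Incoherent sources combine by intensity addition: L_total = 10·log₁₀(Σ 10^(L_i/10)).
Σ 10^(L/10) = 10^(84/10) + 10^(95/10) + 10^(71/10) = 3.426e+09.
L_total = 10·log₁₀(3.426e+09) = 95.35 dB SPL.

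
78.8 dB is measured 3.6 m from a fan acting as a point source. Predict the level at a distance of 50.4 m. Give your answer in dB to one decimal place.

55.9 dB

Spherical spreading from a point source gives a 20·log₁₀(r₂/r₁) drop.
L₂ = 78.8 − 20·log₁₀(50.4/3.6) = 78.8 − 22.923 = 55.88 dB.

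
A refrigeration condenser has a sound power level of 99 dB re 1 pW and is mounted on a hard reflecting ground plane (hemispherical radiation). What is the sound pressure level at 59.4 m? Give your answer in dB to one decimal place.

Free-field hemispherical radiation: L_p = L_w − 10·log₁₀(2π·r²), r = 59.4 m.
2π·r² = 2.217e+04 m², 10·log₁₀ of that is 43.458 dB.
L_p = 99 − 43.458 = 55.54 dB.

55.5 dB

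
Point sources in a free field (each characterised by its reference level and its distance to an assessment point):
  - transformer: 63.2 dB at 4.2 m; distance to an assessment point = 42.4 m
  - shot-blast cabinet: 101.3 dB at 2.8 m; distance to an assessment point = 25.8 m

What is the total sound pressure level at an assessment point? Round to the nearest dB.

Apply inverse-square spreading to bring every level to the receiver, then sum 10^(L/10).
transformer: 63.2 − 20·log₁₀(42.4/4.2) = 63.2 − 20.08 = 43.12 dB.
shot-blast cabinet: 101.3 − 20·log₁₀(25.8/2.8) = 101.3 − 19.29 = 82.01 dB.
Σ 10^(L/10) = 1.589e+08 → L_total = 10·log₁₀(1.589e+08) = 82.01 dB.

82 dB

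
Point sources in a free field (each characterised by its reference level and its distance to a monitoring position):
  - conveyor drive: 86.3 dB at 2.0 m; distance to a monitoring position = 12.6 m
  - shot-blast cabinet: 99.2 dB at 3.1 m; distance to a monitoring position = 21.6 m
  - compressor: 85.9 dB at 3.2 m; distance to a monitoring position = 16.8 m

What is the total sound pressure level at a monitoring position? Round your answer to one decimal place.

82.9 dB

First find each source's level at the receiver (point-source: −20·log₁₀(r/r_ref)), then combine on an intensity basis.
conveyor drive: 86.3 − 20·log₁₀(12.6/2.0) = 86.3 − 15.99 = 70.31 dB.
shot-blast cabinet: 99.2 − 20·log₁₀(21.6/3.1) = 99.2 − 16.86 = 82.34 dB.
compressor: 85.9 − 20·log₁₀(16.8/3.2) = 85.9 − 14.40 = 71.50 dB.
Σ 10^(L/10) = 1.962e+08 → L_total = 10·log₁₀(1.962e+08) = 82.93 dB.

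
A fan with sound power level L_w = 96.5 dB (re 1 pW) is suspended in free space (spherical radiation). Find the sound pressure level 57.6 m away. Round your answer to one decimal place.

Free-field spherical radiation: L_p = L_w − 10·log₁₀(4π·r²), r = 57.6 m.
4π·r² = 4.169e+04 m², 10·log₁₀ of that is 46.201 dB.
L_p = 96.5 − 46.201 = 50.30 dB.

50.3 dB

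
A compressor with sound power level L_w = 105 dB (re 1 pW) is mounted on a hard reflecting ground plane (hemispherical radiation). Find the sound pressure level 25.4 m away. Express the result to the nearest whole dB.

L_p = L_w − 10·log₁₀(2π·r²) with r = 25.4 m.
2π·r² = 4054 m², 10·log₁₀ of that is 36.078 dB.
L_p = 105 − 36.078 = 68.92 dB.

69 dB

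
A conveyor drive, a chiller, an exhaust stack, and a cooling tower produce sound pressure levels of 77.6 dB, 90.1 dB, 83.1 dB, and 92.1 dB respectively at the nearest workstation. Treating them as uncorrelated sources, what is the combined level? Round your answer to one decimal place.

For uncorrelated sources the intensities add, so convert each level to linear form, sum, and take 10·log₁₀ of the total.
Σ 10^(L/10) = 10^(77.6/10) + 10^(90.1/10) + 10^(83.1/10) + 10^(92.1/10) = 2.907e+09.
L_total = 10·log₁₀(2.907e+09) = 94.63 dB.

94.6 dB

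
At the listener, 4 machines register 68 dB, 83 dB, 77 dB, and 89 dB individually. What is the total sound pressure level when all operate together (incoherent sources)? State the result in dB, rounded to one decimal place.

90.2 dB

Incoherent sources combine by intensity addition: L_total = 10·log₁₀(Σ 10^(L_i/10)).
Σ 10^(L/10) = 10^(68/10) + 10^(83/10) + 10^(77/10) + 10^(89/10) = 1.050e+09.
L_total = 10·log₁₀(1.050e+09) = 90.21 dB.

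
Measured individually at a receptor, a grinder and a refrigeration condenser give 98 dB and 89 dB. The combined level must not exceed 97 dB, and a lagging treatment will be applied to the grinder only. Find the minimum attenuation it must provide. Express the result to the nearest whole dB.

Everything except the grinder sums to 10^(89/10) = 7.943e+08 in linear terms, 89.00 dB.
To meet 97 dB overall, the treated grinder may contribute at most 10^(97/10) − 7.943e+08 = 4.218e+09, i.e. 96.25 dB.
So the grinder must be reduced from 98 to 96.25 dB: IL = 1.75 dB.

2 dB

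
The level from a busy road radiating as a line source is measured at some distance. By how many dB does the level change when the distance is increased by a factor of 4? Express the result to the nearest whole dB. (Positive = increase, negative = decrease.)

-6 dB

A line source loses 3 dB per doubling of distance; generally ΔL = −10·log₁₀(r₂/r₁).
ΔL = −10·log₁₀(4) = -6.02 dB.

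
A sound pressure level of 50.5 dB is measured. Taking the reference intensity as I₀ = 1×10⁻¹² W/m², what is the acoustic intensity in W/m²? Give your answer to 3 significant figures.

1.12e-07 W/m²

L = 10·log₁₀(I/I₀) ⇒ I = I₀·10^(L/10) = 10⁻¹² × 10^5.05.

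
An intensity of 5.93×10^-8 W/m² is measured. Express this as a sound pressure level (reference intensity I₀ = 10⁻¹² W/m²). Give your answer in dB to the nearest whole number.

48 dB

L = 10·log₁₀(I/I₀) = 10·log₁₀(5.93×10^-8/10⁻¹²) = 10·log₁₀(5.93×10^4).
L = 10·(0.7731 + 4) = 47.73 dB.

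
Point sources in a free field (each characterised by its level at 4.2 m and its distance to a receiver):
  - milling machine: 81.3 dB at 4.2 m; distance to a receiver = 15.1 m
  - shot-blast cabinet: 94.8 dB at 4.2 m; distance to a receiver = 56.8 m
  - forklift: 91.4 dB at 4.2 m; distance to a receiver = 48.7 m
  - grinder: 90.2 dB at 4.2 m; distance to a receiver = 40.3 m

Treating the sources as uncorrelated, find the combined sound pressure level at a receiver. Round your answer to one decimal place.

First find each source's level at the receiver (point-source: −20·log₁₀(r/r_ref)), then combine on an intensity basis.
milling machine: 81.3 − 20·log₁₀(15.1/4.2) = 81.3 − 11.11 = 70.19 dB.
shot-blast cabinet: 94.8 − 20·log₁₀(56.8/4.2) = 94.8 − 22.62 = 72.18 dB.
forklift: 91.4 − 20·log₁₀(48.7/4.2) = 91.4 − 21.29 = 70.11 dB.
grinder: 90.2 − 20·log₁₀(40.3/4.2) = 90.2 − 19.64 = 70.56 dB.
Σ 10^(L/10) = 4.859e+07 → L_total = 10·log₁₀(4.859e+07) = 76.87 dB.

76.9 dB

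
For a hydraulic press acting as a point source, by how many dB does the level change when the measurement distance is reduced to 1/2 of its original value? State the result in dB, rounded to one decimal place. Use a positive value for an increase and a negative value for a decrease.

+6.0 dB

With spherical spreading the level changes by −20·log₁₀(r₂/r₁).
ΔL = −20·log₁₀(0.5) = +6.02 dB.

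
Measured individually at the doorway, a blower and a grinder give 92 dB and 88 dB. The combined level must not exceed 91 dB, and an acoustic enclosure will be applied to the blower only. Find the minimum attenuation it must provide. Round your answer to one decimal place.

Everything except the blower sums to 10^(88/10) = 6.310e+08 in linear terms, 88.00 dB.
To meet 91 dB overall, the treated blower may contribute at most 10^(91/10) − 6.310e+08 = 6.280e+08, i.e. 87.98 dB.
Required insertion loss = 92 − 87.98 = 4.02 dB.

4.0 dB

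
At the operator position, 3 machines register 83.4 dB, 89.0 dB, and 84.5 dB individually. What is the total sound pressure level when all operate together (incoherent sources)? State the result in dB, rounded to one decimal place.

91.1 dB

For uncorrelated sources the intensities add, so convert each level to linear form, sum, and take 10·log₁₀ of the total.
Σ 10^(L/10) = 10^(83.4/10) + 10^(89.0/10) + 10^(84.5/10) = 1.295e+09.
L_total = 10·log₁₀(1.295e+09) = 91.12 dB.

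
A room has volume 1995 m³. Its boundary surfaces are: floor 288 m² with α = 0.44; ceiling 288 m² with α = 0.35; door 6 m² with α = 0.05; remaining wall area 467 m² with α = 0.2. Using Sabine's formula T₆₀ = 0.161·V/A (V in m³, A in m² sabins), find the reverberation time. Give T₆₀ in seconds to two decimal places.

1.00 s

Total absorption A = 288·0.44 + 288·0.35 + 6·0.05 + 467·0.2 = 321.22 m² sabins.
T₆₀ = 0.161 × 1995 / 321.22 = 1.000 s.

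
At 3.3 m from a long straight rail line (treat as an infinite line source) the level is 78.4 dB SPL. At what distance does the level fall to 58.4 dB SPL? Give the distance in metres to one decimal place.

Line-source spreading drops the level by 10·log₁₀(r₂/r₁); inverting, r₂/r₁ = 10^(ΔL/10).
r₂ = 3.3·10^((78.4−58.4)/10) = 3.3·10^(20.0/10) = 330.00 m.

330.0 m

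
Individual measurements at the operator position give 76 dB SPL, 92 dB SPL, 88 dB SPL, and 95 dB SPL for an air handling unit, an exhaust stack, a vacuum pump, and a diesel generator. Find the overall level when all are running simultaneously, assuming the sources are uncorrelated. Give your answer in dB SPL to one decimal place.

97.3 dB SPL

For uncorrelated sources the intensities add, so convert each level to linear form, sum, and take 10·log₁₀ of the total.
Σ 10^(L/10) = 10^(76/10) + 10^(92/10) + 10^(88/10) + 10^(95/10) = 5.418e+09.
L_total = 10·log₁₀(5.418e+09) = 97.34 dB SPL.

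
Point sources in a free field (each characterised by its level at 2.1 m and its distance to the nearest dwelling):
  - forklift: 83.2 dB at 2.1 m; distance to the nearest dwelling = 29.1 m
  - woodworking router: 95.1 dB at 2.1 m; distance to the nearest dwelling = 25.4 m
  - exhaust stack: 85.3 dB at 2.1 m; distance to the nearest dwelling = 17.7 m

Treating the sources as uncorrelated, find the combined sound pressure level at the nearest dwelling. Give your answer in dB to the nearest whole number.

74 dB

First find each source's level at the receiver (point-source: −20·log₁₀(r/r_ref)), then combine on an intensity basis.
forklift: 83.2 − 20·log₁₀(29.1/2.1) = 83.2 − 22.83 = 60.37 dB.
woodworking router: 95.1 − 20·log₁₀(25.4/2.1) = 95.1 − 21.65 = 73.45 dB.
exhaust stack: 85.3 − 20·log₁₀(17.7/2.1) = 85.3 − 18.52 = 66.78 dB.
Σ 10^(L/10) = 2.798e+07 → L_total = 10·log₁₀(2.798e+07) = 74.47 dB.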